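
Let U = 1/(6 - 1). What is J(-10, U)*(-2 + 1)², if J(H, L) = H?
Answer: -10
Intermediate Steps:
U = ⅕ (U = 1/5 = ⅕ ≈ 0.20000)
J(-10, U)*(-2 + 1)² = -10*(-2 + 1)² = -10*(-1)² = -10*1 = -10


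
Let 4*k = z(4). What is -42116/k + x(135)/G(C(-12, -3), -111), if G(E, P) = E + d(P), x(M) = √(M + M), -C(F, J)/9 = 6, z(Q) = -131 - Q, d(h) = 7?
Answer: 168464/135 - 3*√30/47 ≈ 1247.5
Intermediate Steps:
C(F, J) = -54 (C(F, J) = -9*6 = -54)
k = -135/4 (k = (-131 - 1*4)/4 = (-131 - 4)/4 = (¼)*(-135) = -135/4 ≈ -33.750)
x(M) = √2*√M (x(M) = √(2*M) = √2*√M)
G(E, P) = 7 + E (G(E, P) = E + 7 = 7 + E)
-42116/k + x(135)/G(C(-12, -3), -111) = -42116/(-135/4) + (√2*√135)/(7 - 54) = -42116*(-4/135) + (√2*(3*√15))/(-47) = 168464/135 + (3*√30)*(-1/47) = 168464/135 - 3*√30/47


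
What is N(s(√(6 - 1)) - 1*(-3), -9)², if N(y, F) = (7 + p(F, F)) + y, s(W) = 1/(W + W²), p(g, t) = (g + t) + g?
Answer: 11223/40 + 67*√5/40 ≈ 284.32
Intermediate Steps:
p(g, t) = t + 2*g
N(y, F) = 7 + y + 3*F (N(y, F) = (7 + (F + 2*F)) + y = (7 + 3*F) + y = 7 + y + 3*F)
N(s(√(6 - 1)) - 1*(-3), -9)² = (7 + (1/((√(6 - 1))*(1 + √(6 - 1))) - 1*(-3)) + 3*(-9))² = (7 + (1/((√5)*(1 + √5)) + 3) - 27)² = (7 + ((√5/5)/(1 + √5) + 3) - 27)² = (7 + (√5/(5*(1 + √5)) + 3) - 27)² = (7 + (3 + √5/(5*(1 + √5))) - 27)² = (-17 + √5/(5*(1 + √5)))²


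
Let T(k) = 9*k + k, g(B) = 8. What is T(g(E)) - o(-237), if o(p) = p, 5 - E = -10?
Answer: 317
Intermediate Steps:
E = 15 (E = 5 - 1*(-10) = 5 + 10 = 15)
T(k) = 10*k
T(g(E)) - o(-237) = 10*8 - 1*(-237) = 80 + 237 = 317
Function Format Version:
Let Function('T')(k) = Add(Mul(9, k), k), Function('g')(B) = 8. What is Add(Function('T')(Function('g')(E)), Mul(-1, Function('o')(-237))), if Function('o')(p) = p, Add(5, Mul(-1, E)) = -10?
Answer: 317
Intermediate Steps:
E = 15 (E = Add(5, Mul(-1, -10)) = Add(5, 10) = 15)
Function('T')(k) = Mul(10, k)
Add(Function('T')(Function('g')(E)), Mul(-1, Function('o')(-237))) = Add(Mul(10, 8), Mul(-1, -237)) = Add(80, 237) = 317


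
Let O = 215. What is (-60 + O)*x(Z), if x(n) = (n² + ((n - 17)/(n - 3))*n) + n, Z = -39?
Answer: 221650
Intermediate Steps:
x(n) = n + n² + n*(-17 + n)/(-3 + n) (x(n) = (n² + ((-17 + n)/(-3 + n))*n) + n = (n² + n*(-17 + n)/(-3 + n)) + n = n + n² + n*(-17 + n)/(-3 + n))
(-60 + O)*x(Z) = (-60 + 215)*(-39*(-20 + (-39)² - 1*(-39))/(-3 - 39)) = 155*(-39*(-20 + 1521 + 39)/(-42)) = 155*(-39*(-1/42)*1540) = 155*1430 = 221650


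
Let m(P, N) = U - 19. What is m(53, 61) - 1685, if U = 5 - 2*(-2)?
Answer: -1695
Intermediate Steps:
U = 9 (U = 5 + 4 = 9)
m(P, N) = -10 (m(P, N) = 9 - 19 = -10)
m(53, 61) - 1685 = -10 - 1685 = -1695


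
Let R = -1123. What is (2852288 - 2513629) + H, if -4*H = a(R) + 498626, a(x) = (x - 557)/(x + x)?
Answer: 480649195/2246 ≈ 2.1400e+5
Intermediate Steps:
a(x) = (-557 + x)/(2*x) (a(x) = (-557 + x)/((2*x)) = (-557 + x)*(1/(2*x)) = (-557 + x)/(2*x))
H = -279978919/2246 (H = -((½)*(-557 - 1123)/(-1123) + 498626)/4 = -((½)*(-1/1123)*(-1680) + 498626)/4 = -(840/1123 + 498626)/4 = -¼*559957838/1123 = -279978919/2246 ≈ -1.2466e+5)
(2852288 - 2513629) + H = (2852288 - 2513629) - 279978919/2246 = 338659 - 279978919/2246 = 480649195/2246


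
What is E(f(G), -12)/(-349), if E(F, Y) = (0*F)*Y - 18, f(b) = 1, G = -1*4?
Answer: 18/349 ≈ 0.051576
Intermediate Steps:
G = -4
E(F, Y) = -18 (E(F, Y) = 0*Y - 18 = 0 - 18 = -18)
E(f(G), -12)/(-349) = -18/(-349) = -18*(-1/349) = 18/349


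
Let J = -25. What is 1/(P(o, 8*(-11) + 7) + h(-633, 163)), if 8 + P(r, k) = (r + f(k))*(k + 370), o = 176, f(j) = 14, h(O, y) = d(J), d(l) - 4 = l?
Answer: 1/54881 ≈ 1.8221e-5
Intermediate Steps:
d(l) = 4 + l
h(O, y) = -21 (h(O, y) = 4 - 25 = -21)
P(r, k) = -8 + (14 + r)*(370 + k) (P(r, k) = -8 + (r + 14)*(k + 370) = -8 + (14 + r)*(370 + k))
1/(P(o, 8*(-11) + 7) + h(-633, 163)) = 1/((5172 + 14*(8*(-11) + 7) + 370*176 + (8*(-11) + 7)*176) - 21) = 1/((5172 + 14*(-88 + 7) + 65120 + (-88 + 7)*176) - 21) = 1/((5172 + 14*(-81) + 65120 - 81*176) - 21) = 1/((5172 - 1134 + 65120 - 14256) - 21) = 1/(54902 - 21) = 1/54881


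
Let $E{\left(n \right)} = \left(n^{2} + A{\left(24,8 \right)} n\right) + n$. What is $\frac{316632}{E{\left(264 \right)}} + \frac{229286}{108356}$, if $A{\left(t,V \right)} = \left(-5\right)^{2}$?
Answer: $\frac{270120381}{43206955} \approx 6.2518$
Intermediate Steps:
$A{\left(t,V \right)} = 25$
$E{\left(n \right)} = n^{2} + 26 n$ ($E{\left(n \right)} = \left(n^{2} + 25 n\right) + n = n^{2} + 26 n$)
$\frac{316632}{E{\left(264 \right)}} + \frac{229286}{108356} = \frac{316632}{264 \left(26 + 264\right)} + \frac{229286}{108356} = \frac{316632}{264 \cdot 290} + 229286 \cdot \frac{1}{108356} = \frac{316632}{76560} + \frac{114643}{54178} = 316632 \cdot \frac{1}{76560} + \frac{114643}{54178} = \frac{13193}{3190} + \frac{114643}{54178} = \frac{270120381}{43206955}$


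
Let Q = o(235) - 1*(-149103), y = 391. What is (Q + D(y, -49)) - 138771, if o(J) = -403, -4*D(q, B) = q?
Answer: 39325/4 ≈ 9831.3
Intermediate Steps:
D(q, B) = -q/4
Q = 148700 (Q = -403 - 1*(-149103) = -403 + 149103 = 148700)
(Q + D(y, -49)) - 138771 = (148700 - 1/4*391) - 138771 = (148700 - 391/4) - 138771 = 594409/4 - 138771 = 39325/4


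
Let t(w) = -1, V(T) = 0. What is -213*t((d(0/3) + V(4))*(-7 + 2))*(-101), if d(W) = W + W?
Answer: -21513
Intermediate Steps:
d(W) = 2*W
-213*t((d(0/3) + V(4))*(-7 + 2))*(-101) = -213*(-1)*(-101) = 213*(-101) = -21513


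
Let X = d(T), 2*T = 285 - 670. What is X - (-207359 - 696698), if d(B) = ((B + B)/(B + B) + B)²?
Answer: 3762917/4 ≈ 9.4073e+5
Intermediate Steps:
T = -385/2 (T = (285 - 670)/2 = (½)*(-385) = -385/2 ≈ -192.50)
d(B) = (1 + B)² (d(B) = ((2*B)/((2*B)) + B)² = ((2*B)*(1/(2*B)) + B)² = (1 + B)²)
X = 146689/4 (X = (1 - 385/2)² = (-383/2)² = 146689/4 ≈ 36672.)
X - (-207359 - 696698) = 146689/4 - (-207359 - 696698) = 146689/4 - 1*(-904057) = 146689/4 + 904057 = 3762917/4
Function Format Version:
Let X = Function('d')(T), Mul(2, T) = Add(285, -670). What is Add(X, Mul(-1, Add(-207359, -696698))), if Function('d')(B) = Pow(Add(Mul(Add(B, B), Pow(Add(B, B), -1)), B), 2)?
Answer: Rational(3762917, 4) ≈ 9.4073e+5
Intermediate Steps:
T = Rational(-385, 2) (T = Mul(Rational(1, 2), Add(285, -670)) = Mul(Rational(1, 2), -385) = Rational(-385, 2) ≈ -192.50)
Function('d')(B) = Pow(Add(1, B), 2) (Function('d')(B) = Pow(Add(Mul(Mul(2, B), Pow(Mul(2, B), -1)), B), 2) = Pow(Add(Mul(Mul(2, B), Mul(Rational(1, 2), Pow(B, -1))), B), 2) = Pow(Add(1, B), 2))
X = Rational(146689, 4) (X = Pow(Add(1, Rational(-385, 2)), 2) = Pow(Rational(-383, 2), 2) = Rational(146689, 4) ≈ 36672.)
Add(X, Mul(-1, Add(-207359, -696698))) = Add(Rational(146689, 4), Mul(-1, Add(-207359, -696698))) = Add(Rational(146689, 4), Mul(-1, -904057)) = Add(Rational(146689, 4), 904057) = Rational(3762917, 4)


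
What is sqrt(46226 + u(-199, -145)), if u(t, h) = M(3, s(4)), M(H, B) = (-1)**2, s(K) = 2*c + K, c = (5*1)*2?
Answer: sqrt(46227) ≈ 215.00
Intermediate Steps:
c = 10 (c = 5*2 = 10)
s(K) = 20 + K (s(K) = 2*10 + K = 20 + K)
M(H, B) = 1
u(t, h) = 1
sqrt(46226 + u(-199, -145)) = sqrt(46226 + 1) = sqrt(46227)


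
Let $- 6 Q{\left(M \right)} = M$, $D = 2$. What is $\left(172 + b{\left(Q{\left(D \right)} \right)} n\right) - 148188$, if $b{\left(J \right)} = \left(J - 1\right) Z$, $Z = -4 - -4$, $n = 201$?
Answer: $-148016$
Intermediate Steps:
$Q{\left(M \right)} = - \frac{M}{6}$
$Z = 0$ ($Z = -4 + 4 = 0$)
$b{\left(J \right)} = 0$ ($b{\left(J \right)} = \left(J - 1\right) 0 = \left(-1 + J\right) 0 = 0$)
$\left(172 + b{\left(Q{\left(D \right)} \right)} n\right) - 148188 = \left(172 + 0 \cdot 201\right) - 148188 = \left(172 + 0\right) - 148188 = 172 - 148188 = -148016$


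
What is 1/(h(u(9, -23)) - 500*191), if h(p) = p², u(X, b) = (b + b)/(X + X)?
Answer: -81/7734971 ≈ -1.0472e-5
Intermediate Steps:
u(X, b) = b/X (u(X, b) = (2*b)/((2*X)) = (2*b)*(1/(2*X)) = b/X)
1/(h(u(9, -23)) - 500*191) = 1/((-23/9)² - 500*191) = 1/((-23*⅑)² - 95500) = 1/((-23/9)² - 95500) = 1/(529/81 - 95500) = 1/(-7734971/81) = -81/7734971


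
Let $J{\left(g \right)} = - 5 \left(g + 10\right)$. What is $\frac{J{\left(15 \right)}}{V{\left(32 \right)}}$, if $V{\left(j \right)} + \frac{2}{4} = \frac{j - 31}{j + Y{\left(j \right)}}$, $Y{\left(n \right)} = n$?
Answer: $\frac{8000}{31} \approx 258.06$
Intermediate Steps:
$J{\left(g \right)} = -50 - 5 g$ ($J{\left(g \right)} = - 5 \left(10 + g\right) = -50 - 5 g$)
$V{\left(j \right)} = - \frac{1}{2} + \frac{-31 + j}{2 j}$ ($V{\left(j \right)} = - \frac{1}{2} + \frac{j - 31}{j + j} = - \frac{1}{2} + \frac{-31 + j}{2 j}$)
$\frac{J{\left(15 \right)}}{V{\left(32 \right)}} = \frac{-50 - 75}{\left(- \frac{31}{2}\right) \frac{1}{32}} = - \frac{125}{- \frac{31}{64}} = \left(-125\right) \left(- \frac{64}{31}\right) = \frac{8000}{31}$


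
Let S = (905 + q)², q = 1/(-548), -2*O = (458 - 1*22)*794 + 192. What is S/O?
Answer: -245955491721/52009049152 ≈ -4.7291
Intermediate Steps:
O = -173188 (O = -((458 - 1*22)*794 + 192)/2 = -((458 - 22)*794 + 192)/2 = -(436*794 + 192)/2 = -(346184 + 192)/2 = -½*346376 = -173188)
q = -1/548 ≈ -0.0018248
S = 245955491721/300304 (S = (905 - 1/548)² = (495939/548)² = 245955491721/300304 ≈ 8.1902e+5)
S/O = (245955491721/300304)/(-173188) = (245955491721/300304)*(-1/173188) = -245955491721/52009049152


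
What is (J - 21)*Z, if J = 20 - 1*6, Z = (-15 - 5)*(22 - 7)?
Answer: 2100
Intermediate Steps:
Z = -300 (Z = -20*15 = -300)
J = 14 (J = 20 - 6 = 14)
(J - 21)*Z = (14 - 21)*(-300) = -7*(-300) = 2100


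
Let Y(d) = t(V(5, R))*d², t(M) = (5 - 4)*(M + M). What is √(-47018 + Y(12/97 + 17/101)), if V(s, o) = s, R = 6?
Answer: 8*I*√70511916118/9797 ≈ 216.83*I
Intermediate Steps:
t(M) = 2*M (t(M) = 1*(2*M) = 2*M)
Y(d) = 10*d² (Y(d) = (2*5)*d² = 10*d²)
√(-47018 + Y(12/97 + 17/101)) = √(-47018 + 10*(12/97 + 17/101)²) = √(-47018 + 10*(2861/9797)²) = √(-47018 + 10*(8185321/95981209)) = √(-47018 + 81853210/95981209) = √(-4512762631552/95981209) = 8*I*√70511916118/9797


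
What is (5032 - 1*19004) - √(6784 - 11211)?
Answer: -13972 - I*√4427 ≈ -13972.0 - 66.536*I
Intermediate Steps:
(5032 - 1*19004) - √(6784 - 11211) = (5032 - 19004) - √(-4427) = -13972 - I*√4427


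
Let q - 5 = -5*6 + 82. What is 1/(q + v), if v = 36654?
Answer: 1/36711 ≈ 2.7240e-5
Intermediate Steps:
q = 57 (q = 5 + (-5*6 + 82) = 5 + (-30 + 82) = 5 + 52 = 57)
1/(q + v) = 1/(57 + 36654) = 1/36711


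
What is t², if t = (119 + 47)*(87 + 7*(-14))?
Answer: 3334276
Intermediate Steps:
t = -1826 (t = 166*(87 - 98) = 166*(-11) = -1826)
t² = (-1826)² = 3334276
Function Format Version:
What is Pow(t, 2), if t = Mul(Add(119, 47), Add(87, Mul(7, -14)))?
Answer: 3334276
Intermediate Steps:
t = -1826 (t = Mul(166, Add(87, -98)) = Mul(166, -11) = -1826)
Pow(t, 2) = Pow(-1826, 2) = 3334276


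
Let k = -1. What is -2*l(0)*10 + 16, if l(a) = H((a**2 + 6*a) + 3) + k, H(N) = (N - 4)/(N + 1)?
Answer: 41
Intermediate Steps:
H(N) = (-4 + N)/(1 + N)
l(a) = -1 + (-1 + a**2 + 6*a)/(4 + a**2 + 6*a) (l(a) = (-4 + ((a**2 + 6*a) + 3))/(1 + ((a**2 + 6*a) + 3)) - 1 = (-4 + (3 + a**2 + 6*a))/(1 + (3 + a**2 + 6*a)) - 1 = (-1 + a**2 + 6*a)/(4 + a**2 + 6*a) - 1 = -1 + (-1 + a**2 + 6*a)/(4 + a**2 + 6*a))
-2*l(0)*10 + 16 = -(-10)/(4 + 0**2 + 6*0)*10 + 16 = -(-10)/(4 + 0 + 0)*10 + 16 = -(-10)/4*10 + 16 = -2*(-5/4)*10 + 16 = (5/2)*10 + 16 = 25 + 16 = 41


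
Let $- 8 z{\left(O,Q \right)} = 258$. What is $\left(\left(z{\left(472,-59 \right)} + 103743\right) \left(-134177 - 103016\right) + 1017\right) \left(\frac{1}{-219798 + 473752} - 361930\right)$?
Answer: $\frac{9044097943682513808189}{1015816} \approx 8.9033 \cdot 10^{15}$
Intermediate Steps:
$z{\left(O,Q \right)} = - \frac{129}{4}$ ($z{\left(O,Q \right)} = \left(- \frac{1}{8}\right) 258 = - \frac{129}{4}$)
$\left(\left(z{\left(472,-59 \right)} + 103743\right) \left(-134177 - 103016\right) + 1017\right) \left(\frac{1}{-219798 + 473752} - 361930\right) = \left(\left(- \frac{129}{4} + 103743\right) \left(-134177 - 103016\right) + 1017\right) \left(\frac{1}{-219798 + 473752} - 361930\right) = \left(\frac{414843}{4} \left(-237193\right) + 1017\right) \left(\frac{1}{253954} - 361930\right) = \left(- \frac{98397855699}{4} + 1017\right) \left(\frac{1}{253954} - 361930\right) = \left(- \frac{98397851631}{4}\right) \left(- \frac{91913571219}{253954}\right) = \frac{9044097943682513808189}{1015816}$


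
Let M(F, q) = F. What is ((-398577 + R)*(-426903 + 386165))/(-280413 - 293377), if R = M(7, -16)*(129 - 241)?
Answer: -8134584209/286895 ≈ -28354.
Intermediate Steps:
R = -784 (R = 7*(129 - 241) = 7*(-112) = -784)
((-398577 + R)*(-426903 + 386165))/(-280413 - 293377) = ((-398577 - 784)*(-426903 + 386165))/(-280413 - 293377) = -399361*(-40738)/(-573790) = 16269168418*(-1/573790) = -8134584209/286895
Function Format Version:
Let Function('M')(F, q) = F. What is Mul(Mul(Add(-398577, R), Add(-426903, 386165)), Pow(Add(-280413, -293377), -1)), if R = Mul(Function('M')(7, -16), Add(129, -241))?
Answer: Rational(-8134584209, 286895) ≈ -28354.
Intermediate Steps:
R = -784 (R = Mul(7, Add(129, -241)) = Mul(7, -112) = -784)
Mul(Mul(Add(-398577, R), Add(-426903, 386165)), Pow(Add(-280413, -293377), -1)) = Mul(Mul(Add(-398577, -784), Add(-426903, 386165)), Pow(Add(-280413, -293377), -1)) = Mul(Mul(-399361, -40738), Pow(-573790, -1)) = Mul(16269168418, Rational(-1, 573790)) = Rational(-8134584209, 286895)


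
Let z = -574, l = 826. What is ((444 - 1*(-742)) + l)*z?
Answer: -1154888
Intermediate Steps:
((444 - 1*(-742)) + l)*z = ((444 - 1*(-742)) + 826)*(-574) = ((444 + 742) + 826)*(-574) = (1186 + 826)*(-574) = 2012*(-574) = -1154888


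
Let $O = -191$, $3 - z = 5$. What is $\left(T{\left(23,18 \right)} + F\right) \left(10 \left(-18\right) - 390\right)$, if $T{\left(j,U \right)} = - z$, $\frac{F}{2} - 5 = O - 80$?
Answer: $302100$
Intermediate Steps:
$z = -2$ ($z = 3 - 5 = -2$)
$F = -532$ ($F = 10 + 2 \left(-191 - 80\right) = 10 + 2 \left(-271\right) = 10 - 542 = -532$)
$T{\left(j,U \right)} = 2$ ($T{\left(j,U \right)} = \left(-1\right) \left(-2\right) = 2$)
$\left(T{\left(23,18 \right)} + F\right) \left(10 \left(-18\right) - 390\right) = \left(2 - 532\right) \left(10 \left(-18\right) - 390\right) = - 530 \left(-180 - 390\right) = \left(-530\right) \left(-570\right) = 302100$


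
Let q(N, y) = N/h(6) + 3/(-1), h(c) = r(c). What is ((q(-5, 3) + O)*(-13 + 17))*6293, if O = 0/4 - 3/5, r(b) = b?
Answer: -1673938/15 ≈ -1.1160e+5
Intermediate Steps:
h(c) = c
O = -3/5 (O = 0*(1/4) - 3*1/5 = 0 - 3/5 = -3/5 ≈ -0.60000)
q(N, y) = -3 + N/6 (q(N, y) = N/6 + 3/(-1) = N*(1/6) + 3*(-1) = N/6 - 3 = -3 + N/6)
((q(-5, 3) + O)*(-13 + 17))*6293 = (((-3 + (1/6)*(-5)) - 3/5)*(-13 + 17))*6293 = (((-3 - 5/6) - 3/5)*4)*6293 = ((-23/6 - 3/5)*4)*6293 = -133/30*4*6293 = -266/15*6293 = -1673938/15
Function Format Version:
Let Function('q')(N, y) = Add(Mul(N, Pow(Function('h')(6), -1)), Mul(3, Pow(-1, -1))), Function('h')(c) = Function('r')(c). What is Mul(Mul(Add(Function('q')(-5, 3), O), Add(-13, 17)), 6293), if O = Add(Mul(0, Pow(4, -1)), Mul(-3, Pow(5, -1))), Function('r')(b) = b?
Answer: Rational(-1673938, 15) ≈ -1.1160e+5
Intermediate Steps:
Function('h')(c) = c
O = Rational(-3, 5) (O = Add(Mul(0, Rational(1, 4)), Mul(-3, Rational(1, 5))) = Add(0, Rational(-3, 5)) = Rational(-3, 5) ≈ -0.60000)
Function('q')(N, y) = Add(-3, Mul(Rational(1, 6), N)) (Function('q')(N, y) = Add(Mul(N, Pow(6, -1)), Mul(3, Pow(-1, -1))) = Add(Mul(N, Rational(1, 6)), Mul(3, -1)) = Add(Mul(Rational(1, 6), N), -3) = Add(-3, Mul(Rational(1, 6), N)))
Mul(Mul(Add(Function('q')(-5, 3), O), Add(-13, 17)), 6293) = Mul(Mul(Add(Add(-3, Mul(Rational(1, 6), -5)), Rational(-3, 5)), Add(-13, 17)), 6293) = Mul(Mul(Add(Add(-3, Rational(-5, 6)), Rational(-3, 5)), 4), 6293) = Mul(Mul(Add(Rational(-23, 6), Rational(-3, 5)), 4), 6293) = Mul(Mul(Rational(-133, 30), 4), 6293) = Mul(Rational(-266, 15), 6293) = Rational(-1673938, 15)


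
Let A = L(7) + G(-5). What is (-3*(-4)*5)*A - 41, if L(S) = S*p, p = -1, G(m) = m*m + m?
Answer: 739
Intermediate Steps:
G(m) = m + m² (G(m) = m² + m = m + m²)
L(S) = -S (L(S) = S*(-1) = -S)
A = 13 (A = -1*7 - 5*(1 - 5) = -7 - 5*(-4) = -7 + 20 = 13)
(-3*(-4)*5)*A - 41 = (-3*(-4)*5)*13 - 41 = (12*5)*13 - 41 = 60*13 - 41 = 780 - 41 = 739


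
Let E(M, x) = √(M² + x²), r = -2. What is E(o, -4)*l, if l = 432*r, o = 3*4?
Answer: -3456*√10 ≈ -10929.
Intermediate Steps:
o = 12
l = -864 (l = 432*(-2) = -864)
E(o, -4)*l = √(12² + (-4)²)*(-864) = √(144 + 16)*(-864) = √160*(-864) = (4*√10)*(-864) = -3456*√10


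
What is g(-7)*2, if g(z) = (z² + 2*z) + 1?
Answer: 72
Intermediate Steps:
g(z) = 1 + z² + 2*z
g(-7)*2 = (1 + (-7)² + 2*(-7))*2 = (1 + 49 - 14)*2 = 36*2 = 72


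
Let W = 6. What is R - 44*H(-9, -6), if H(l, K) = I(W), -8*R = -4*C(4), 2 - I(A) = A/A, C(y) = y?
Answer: -42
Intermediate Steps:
I(A) = 1 (I(A) = 2 - A/A = 2 - 1*1 = 2 - 1 = 1)
R = 2 (R = -(-1)*4/2 = -1/8*(-16) = 2)
H(l, K) = 1
R - 44*H(-9, -6) = 2 - 44*1 = 2 - 44 = -42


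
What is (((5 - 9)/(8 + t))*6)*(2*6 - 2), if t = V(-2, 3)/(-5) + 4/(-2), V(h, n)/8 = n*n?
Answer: 200/7 ≈ 28.571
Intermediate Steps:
V(h, n) = 8*n² (V(h, n) = 8*(n*n) = 8*n²)
t = -82/5 (t = (8*3²)/(-5) + 4/(-2) = (8*9)*(-⅕) + 4*(-½) = 72*(-⅕) - 2 = -72/5 - 2 = -82/5 ≈ -16.400)
(((5 - 9)/(8 + t))*6)*(2*6 - 2) = (((5 - 9)/(8 - 82/5))*6)*(2*6 - 2) = (-4/(-42/5)*6)*(12 - 2) = (-4*(-5/42)*6)*10 = ((10/21)*6)*10 = (20/7)*10 = 200/7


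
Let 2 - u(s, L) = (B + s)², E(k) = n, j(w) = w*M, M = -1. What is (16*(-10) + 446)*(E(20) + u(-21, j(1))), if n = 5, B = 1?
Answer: -112398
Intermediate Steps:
j(w) = -w (j(w) = w*(-1) = -w)
E(k) = 5
u(s, L) = 2 - (1 + s)²
(16*(-10) + 446)*(E(20) + u(-21, j(1))) = (16*(-10) + 446)*(5 + (2 - (1 - 21)²)) = (-160 + 446)*(5 + (2 - 1*(-20)²)) = 286*(5 + (2 - 1*400)) = 286*(5 + (2 - 400)) = 286*(5 - 398) = 286*(-393) = -112398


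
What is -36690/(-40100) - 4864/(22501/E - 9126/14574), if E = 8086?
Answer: -382933162132873/169848053230 ≈ -2254.6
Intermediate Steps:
-36690/(-40100) - 4864/(22501/E - 9126/14574) = -36690/(-40100) - 4864/(22501/8086 - 9126/14574) = -36690*(-1/40100) - 4864/(22501*(1/8086) - 9126*1/14574) = 3669/4010 - 4864/(22501/8086 - 1521/2429) = 3669/4010 - 4864/42356123/19640894 = 3669/4010 - 4864*19640894/42356123 = 3669/4010 - 95533308416/42356123 = -382933162132873/169848053230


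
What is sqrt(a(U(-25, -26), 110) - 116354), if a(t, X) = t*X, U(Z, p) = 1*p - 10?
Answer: I*sqrt(120314) ≈ 346.86*I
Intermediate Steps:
U(Z, p) = -10 + p (U(Z, p) = p - 10 = -10 + p)
a(t, X) = X*t
sqrt(a(U(-25, -26), 110) - 116354) = sqrt(110*(-10 - 26) - 116354) = sqrt(110*(-36) - 116354) = sqrt(-3960 - 116354) = sqrt(-120314) = I*sqrt(120314)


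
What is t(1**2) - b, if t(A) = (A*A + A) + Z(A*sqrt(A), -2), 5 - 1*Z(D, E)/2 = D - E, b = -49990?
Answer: 49996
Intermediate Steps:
Z(D, E) = 10 - 2*D + 2*E (Z(D, E) = 10 - 2*(D - E) = 10 + (-2*D + 2*E) = 10 - 2*D + 2*E)
t(A) = 6 + A + A**2 - 2*A**(3/2) (t(A) = (A*A + A) + (10 - 2*A*sqrt(A) + 2*(-2)) = (A**2 + A) + (10 - 2*A**(3/2) - 4) = (A + A**2) + (6 - 2*A**(3/2)) = 6 + A + A**2 - 2*A**(3/2))
t(1**2) - b = (6 + 1**2 + (1**2)**2 - 2*(1**2)**(3/2)) - 1*(-49990) = (6 + 1 + 1**2 - 2*1**(3/2)) + 49990 = (6 + 1 + 1 - 2*1) + 49990 = (6 + 1 + 1 - 2) + 49990 = 6 + 49990 = 49996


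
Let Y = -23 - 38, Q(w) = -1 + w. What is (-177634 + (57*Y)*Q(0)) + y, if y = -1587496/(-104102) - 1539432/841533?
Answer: -2542649175082693/14600878061 ≈ -1.7414e+5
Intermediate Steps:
y = 195945386884/14600878061 (y = -1587496*(-1/104102) - 1539432*1/841533 = 793748/52051 - 513144/280511 = 195945386884/14600878061 ≈ 13.420)
Y = -61
(-177634 + (57*Y)*Q(0)) + y = (-177634 + (57*(-61))*(-1 + 0)) + 195945386884/14600878061 = (-177634 - 3477*(-1)) + 195945386884/14600878061 = (-177634 + 3477) + 195945386884/14600878061 = -174157 + 195945386884/14600878061 = -2542649175082693/14600878061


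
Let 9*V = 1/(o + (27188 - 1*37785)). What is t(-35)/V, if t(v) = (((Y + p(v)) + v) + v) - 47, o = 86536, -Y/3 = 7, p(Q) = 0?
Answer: -94316238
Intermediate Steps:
Y = -21 (Y = -3*7 = -21)
V = 1/683451 (V = 1/(9*(86536 + (27188 - 1*37785))) = 1/(9*(86536 + (27188 - 37785))) = 1/(9*(86536 - 10597)) = (⅑)/75939 = (⅑)*(1/75939) = 1/683451 ≈ 1.4632e-6)
t(v) = -68 + 2*v (t(v) = (((-21 + 0) + v) + v) - 47 = ((-21 + v) + v) - 47 = (-21 + 2*v) - 47 = -68 + 2*v)
t(-35)/V = (-68 + 2*(-35))/(1/683451) = (-68 - 70)*683451 = -138*683451 = -94316238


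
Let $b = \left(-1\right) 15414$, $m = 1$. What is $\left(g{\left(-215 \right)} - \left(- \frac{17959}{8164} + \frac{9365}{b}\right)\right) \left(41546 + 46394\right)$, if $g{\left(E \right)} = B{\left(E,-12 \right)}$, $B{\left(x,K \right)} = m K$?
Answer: $- \frac{12716155504505}{15729987} \approx -8.084 \cdot 10^{5}$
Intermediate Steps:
$b = -15414$
$B{\left(x,K \right)} = K$ ($B{\left(x,K \right)} = 1 K = K$)
$g{\left(E \right)} = -12$
$\left(g{\left(-215 \right)} - \left(- \frac{17959}{8164} + \frac{9365}{b}\right)\right) \left(41546 + 46394\right) = \left(-12 - \left(- \frac{17959}{8164} - \frac{9365}{15414}\right)\right) \left(41546 + 46394\right) = \left(-12 - - \frac{176637943}{62919948}\right) 87940 = \left(-12 + \left(\frac{9365}{15414} + \frac{17959}{8164}\right)\right) 87940 = \left(-12 + \frac{176637943}{62919948}\right) 87940 = \left(- \frac{578401433}{62919948}\right) 87940 = - \frac{12716155504505}{15729987}$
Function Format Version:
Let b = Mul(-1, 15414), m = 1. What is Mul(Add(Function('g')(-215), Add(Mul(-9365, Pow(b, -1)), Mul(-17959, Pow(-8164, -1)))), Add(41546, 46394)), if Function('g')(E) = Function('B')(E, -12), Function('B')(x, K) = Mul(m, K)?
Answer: Rational(-12716155504505, 15729987) ≈ -8.0840e+5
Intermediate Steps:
b = -15414
Function('B')(x, K) = K (Function('B')(x, K) = Mul(1, K) = K)
Function('g')(E) = -12
Mul(Add(Function('g')(-215), Add(Mul(-9365, Pow(b, -1)), Mul(-17959, Pow(-8164, -1)))), Add(41546, 46394)) = Mul(Add(-12, Add(Mul(-9365, Pow(-15414, -1)), Mul(-17959, Pow(-8164, -1)))), Add(41546, 46394)) = Mul(Add(-12, Add(Mul(-9365, Rational(-1, 15414)), Mul(-17959, Rational(-1, 8164)))), 87940) = Mul(Add(-12, Add(Rational(9365, 15414), Rational(17959, 8164))), 87940) = Mul(Add(-12, Rational(176637943, 62919948)), 87940) = Mul(Rational(-578401433, 62919948), 87940) = Rational(-12716155504505, 15729987)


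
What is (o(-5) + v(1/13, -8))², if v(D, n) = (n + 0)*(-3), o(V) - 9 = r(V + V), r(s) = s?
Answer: 529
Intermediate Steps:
o(V) = 9 + 2*V (o(V) = 9 + (V + V) = 9 + 2*V)
v(D, n) = -3*n (v(D, n) = n*(-3) = -3*n)
(o(-5) + v(1/13, -8))² = ((9 + 2*(-5)) - 3*(-8))² = ((9 - 10) + 24)² = (-1 + 24)² = 23² = 529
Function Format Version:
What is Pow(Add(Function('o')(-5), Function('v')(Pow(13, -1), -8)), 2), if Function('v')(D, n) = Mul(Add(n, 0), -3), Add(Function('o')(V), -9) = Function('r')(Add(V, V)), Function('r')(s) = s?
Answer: 529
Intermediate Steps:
Function('o')(V) = Add(9, Mul(2, V)) (Function('o')(V) = Add(9, Add(V, V)) = Add(9, Mul(2, V)))
Function('v')(D, n) = Mul(-3, n) (Function('v')(D, n) = Mul(n, -3) = Mul(-3, n))
Pow(Add(Function('o')(-5), Function('v')(Pow(13, -1), -8)), 2) = Pow(Add(Add(9, Mul(2, -5)), Mul(-3, -8)), 2) = Pow(Add(Add(9, -10), 24), 2) = Pow(Add(-1, 24), 2) = Pow(23, 2) = 529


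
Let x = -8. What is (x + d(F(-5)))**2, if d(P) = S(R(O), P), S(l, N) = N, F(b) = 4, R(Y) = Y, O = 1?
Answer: 16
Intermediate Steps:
d(P) = P
(x + d(F(-5)))**2 = (-8 + 4)**2 = (-4)**2 = 16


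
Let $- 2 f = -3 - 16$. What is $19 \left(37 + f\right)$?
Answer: $\frac{1767}{2} \approx 883.5$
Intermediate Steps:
$f = \frac{19}{2}$ ($f = - \frac{-3 - 16}{2} = \left(- \frac{1}{2}\right) \left(-19\right) = \frac{19}{2} \approx 9.5$)
$19 \left(37 + f\right) = 19 \left(37 + \frac{19}{2}\right) = 19 \cdot \frac{93}{2} = \frac{1767}{2}$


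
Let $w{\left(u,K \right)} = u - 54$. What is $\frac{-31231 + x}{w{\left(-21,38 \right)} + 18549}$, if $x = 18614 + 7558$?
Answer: $- \frac{5059}{18474} \approx -0.27384$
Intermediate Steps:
$x = 26172$
$w{\left(u,K \right)} = -54 + u$
$\frac{-31231 + x}{w{\left(-21,38 \right)} + 18549} = \frac{-31231 + 26172}{\left(-54 - 21\right) + 18549} = - \frac{5059}{-75 + 18549} = - \frac{5059}{18474}$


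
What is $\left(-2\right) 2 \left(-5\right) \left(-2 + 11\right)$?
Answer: $180$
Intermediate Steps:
$\left(-2\right) 2 \left(-5\right) \left(-2 + 11\right) = \left(-4\right) \left(-5\right) 9 = 20 \cdot 9 = 180$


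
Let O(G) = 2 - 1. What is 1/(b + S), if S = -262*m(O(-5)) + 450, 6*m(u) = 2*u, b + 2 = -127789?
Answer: -3/382285 ≈ -7.8475e-6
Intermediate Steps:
O(G) = 1
b = -127791 (b = -2 - 127789 = -127791)
m(u) = u/3 (m(u) = (2*u)/6 = u/3)
S = 1088/3 (S = -262/3 + 450 = 1088/3 ≈ 362.67)
1/(b + S) = 1/(-127791 + 1088/3) = 1/(-382285/3) = -3/382285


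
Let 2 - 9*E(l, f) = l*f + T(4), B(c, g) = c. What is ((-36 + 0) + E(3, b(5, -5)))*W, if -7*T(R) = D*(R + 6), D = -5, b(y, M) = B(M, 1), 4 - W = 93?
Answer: 65237/21 ≈ 3106.5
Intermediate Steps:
W = -89 (W = 4 - 1*93 = 4 - 93 = -89)
b(y, M) = M
T(R) = 30/7 + 5*R/7 (T(R) = -(-5)*(R + 6)/7 = -(-5)*(6 + R)/7 = -(-30 - 5*R)/7 = 30/7 + 5*R/7)
E(l, f) = -4/7 - f*l/9 (E(l, f) = 2/9 - (l*f + (30/7 + (5/7)*4))/9 = 2/9 - (f*l + (30/7 + 20/7))/9 = 2/9 - (f*l + 50/7)/9 = 2/9 - (50/7 + f*l)/9 = 2/9 + (-50/63 - f*l/9) = -4/7 - f*l/9)
((-36 + 0) + E(3, b(5, -5)))*W = ((-36 + 0) + (-4/7 - ⅑*(-5)*3))*(-89) = (-36 + (-4/7 + 5/3))*(-89) = (-36 + 23/21)*(-89) = -733/21*(-89) = 65237/21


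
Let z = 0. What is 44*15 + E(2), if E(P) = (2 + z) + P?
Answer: 664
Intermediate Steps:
E(P) = 2 + P (E(P) = (2 + 0) + P = 2 + P)
44*15 + E(2) = 44*15 + (2 + 2) = 660 + 4 = 664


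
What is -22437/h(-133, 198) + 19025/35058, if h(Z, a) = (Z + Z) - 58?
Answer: 4893583/70116 ≈ 69.793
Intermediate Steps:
h(Z, a) = -58 + 2*Z (h(Z, a) = 2*Z - 58 = -58 + 2*Z)
-22437/h(-133, 198) + 19025/35058 = -22437/(-58 + 2*(-133)) + 19025/35058 = -22437/(-58 - 266) + 19025*(1/35058) = -22437/(-324) + 19025/35058 = -22437*(-1/324) + 19025/35058 = 277/4 + 19025/35058 = 4893583/70116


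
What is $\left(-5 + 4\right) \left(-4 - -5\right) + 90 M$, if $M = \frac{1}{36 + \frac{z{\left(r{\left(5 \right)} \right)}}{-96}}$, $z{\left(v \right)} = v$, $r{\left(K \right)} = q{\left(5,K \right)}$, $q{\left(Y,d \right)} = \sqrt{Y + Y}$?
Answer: $\frac{8957957}{5971963} + \frac{4320 \sqrt{10}}{5971963} \approx 1.5023$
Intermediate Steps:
$q{\left(Y,d \right)} = \sqrt{2} \sqrt{Y}$ ($q{\left(Y,d \right)} = \sqrt{2 Y} = \sqrt{2} \sqrt{Y}$)
$r{\left(K \right)} = \sqrt{10}$ ($r{\left(K \right)} = \sqrt{2} \sqrt{5} = \sqrt{10}$)
$M = \frac{1}{36 - \frac{\sqrt{10}}{96}}$ ($M = \frac{1}{36 + \frac{\sqrt{10}}{-96}} = \frac{1}{36 + \sqrt{10} \left(- \frac{1}{96}\right)} = \frac{1}{36 - \frac{\sqrt{10}}{96}} \approx 0.027803$)
$\left(-5 + 4\right) \left(-4 - -5\right) + 90 M = \left(-5 + 4\right) \left(-4 - -5\right) + 90 \left(\frac{165888}{5971963} + \frac{48 \sqrt{10}}{5971963}\right) = - (-4 + 5) + \left(\frac{14929920}{5971963} + \frac{4320 \sqrt{10}}{5971963}\right) = \left(-1\right) 1 + \left(\frac{14929920}{5971963} + \frac{4320 \sqrt{10}}{5971963}\right) = -1 + \left(\frac{14929920}{5971963} + \frac{4320 \sqrt{10}}{5971963}\right) = \frac{8957957}{5971963} + \frac{4320 \sqrt{10}}{5971963}$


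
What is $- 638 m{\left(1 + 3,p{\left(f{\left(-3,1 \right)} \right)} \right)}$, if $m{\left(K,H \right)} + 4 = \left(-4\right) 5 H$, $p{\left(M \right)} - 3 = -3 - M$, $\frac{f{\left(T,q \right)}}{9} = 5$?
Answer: $-571648$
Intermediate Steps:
$f{\left(T,q \right)} = 45$ ($f{\left(T,q \right)} = 9 \cdot 5 = 45$)
$p{\left(M \right)} = - M$ ($p{\left(M \right)} = 3 - \left(3 + M\right) = - M$)
$m{\left(K,H \right)} = -4 - 20 H$ ($m{\left(K,H \right)} = -4 + \left(-4\right) 5 H = -4 - 20 H$)
$- 638 m{\left(1 + 3,p{\left(f{\left(-3,1 \right)} \right)} \right)} = - 638 \left(-4 - 20 \left(\left(-1\right) 45\right)\right) = - 638 \left(-4 - -900\right) = - 638 \left(-4 + 900\right) = \left(-638\right) 896 = -571648$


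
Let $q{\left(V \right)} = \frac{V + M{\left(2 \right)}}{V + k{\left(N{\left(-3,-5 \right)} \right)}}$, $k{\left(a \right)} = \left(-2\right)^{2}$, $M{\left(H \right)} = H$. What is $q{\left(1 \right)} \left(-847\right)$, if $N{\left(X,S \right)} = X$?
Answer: $- \frac{2541}{5} \approx -508.2$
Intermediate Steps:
$k{\left(a \right)} = 4$
$q{\left(V \right)} = \frac{2 + V}{4 + V}$ ($q{\left(V \right)} = \frac{V + 2}{V + 4} = \frac{2 + V}{4 + V}$)
$q{\left(1 \right)} \left(-847\right) = \frac{2 + 1}{4 + 1} \left(-847\right) = \frac{1}{5} \cdot 3 \left(-847\right) = \frac{3}{5} \left(-847\right) = - \frac{2541}{5}$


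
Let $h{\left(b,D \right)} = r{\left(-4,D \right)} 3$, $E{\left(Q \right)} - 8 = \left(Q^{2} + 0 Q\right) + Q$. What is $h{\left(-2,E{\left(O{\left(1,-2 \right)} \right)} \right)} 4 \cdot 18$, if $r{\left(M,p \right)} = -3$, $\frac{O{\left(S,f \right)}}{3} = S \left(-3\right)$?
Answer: $-648$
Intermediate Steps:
$O{\left(S,f \right)} = - 9 S$ ($O{\left(S,f \right)} = 3 S \left(-3\right) = 3 \left(- 3 S\right) = - 9 S$)
$E{\left(Q \right)} = 8 + Q + Q^{2}$ ($E{\left(Q \right)} = 8 + \left(\left(Q^{2} + 0 Q\right) + Q\right) = 8 + \left(\left(Q^{2} + 0\right) + Q\right) = 8 + \left(Q^{2} + Q\right) = 8 + \left(Q + Q^{2}\right) = 8 + Q + Q^{2}$)
$h{\left(b,D \right)} = -9$ ($h{\left(b,D \right)} = \left(-3\right) 3 = -9$)
$h{\left(-2,E{\left(O{\left(1,-2 \right)} \right)} \right)} 4 \cdot 18 = \left(-9\right) 4 \cdot 18 = \left(-36\right) 18 = -648$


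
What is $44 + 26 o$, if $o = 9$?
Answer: $278$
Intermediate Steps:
$44 + 26 o = 44 + 26 \cdot 9 = 44 + 234 = 278$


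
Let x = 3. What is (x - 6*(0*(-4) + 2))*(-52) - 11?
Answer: 457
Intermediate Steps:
(x - 6*(0*(-4) + 2))*(-52) - 11 = (3 - 6*(0*(-4) + 2))*(-52) - 11 = (3 - 6*(0 + 2))*(-52) - 11 = (3 - 6*2)*(-52) - 11 = (3 - 12)*(-52) - 11 = -9*(-52) - 11 = 468 - 11 = 457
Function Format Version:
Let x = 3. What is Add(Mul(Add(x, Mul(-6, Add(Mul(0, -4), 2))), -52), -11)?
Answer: 457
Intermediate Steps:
Add(Mul(Add(x, Mul(-6, Add(Mul(0, -4), 2))), -52), -11) = Add(Mul(Add(3, Mul(-6, Add(Mul(0, -4), 2))), -52), -11) = Add(Mul(Add(3, Mul(-6, Add(0, 2))), -52), -11) = Add(Mul(Add(3, Mul(-6, 2)), -52), -11) = Add(Mul(Add(3, -12), -52), -11) = Add(Mul(-9, -52), -11) = Add(468, -11) = 457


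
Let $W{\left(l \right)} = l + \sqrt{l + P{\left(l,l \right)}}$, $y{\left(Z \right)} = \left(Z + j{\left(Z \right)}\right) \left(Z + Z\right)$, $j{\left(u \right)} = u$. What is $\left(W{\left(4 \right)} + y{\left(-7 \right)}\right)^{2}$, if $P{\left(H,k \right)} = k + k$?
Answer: $40012 + 800 \sqrt{3} \approx 41398.0$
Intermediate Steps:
$P{\left(H,k \right)} = 2 k$
$y{\left(Z \right)} = 4 Z^{2}$ ($y{\left(Z \right)} = \left(Z + Z\right) \left(Z + Z\right) = 2 Z 2 Z = 4 Z^{2}$)
$W{\left(l \right)} = l + \sqrt{3} \sqrt{l}$ ($W{\left(l \right)} = l + \sqrt{l + 2 l} = l + \sqrt{3 l} = l + \sqrt{3} \sqrt{l}$)
$\left(W{\left(4 \right)} + y{\left(-7 \right)}\right)^{2} = \left(\left(4 + \sqrt{3} \sqrt{4}\right) + 4 \left(-7\right)^{2}\right)^{2} = \left(\left(4 + \sqrt{3} \cdot 2\right) + 4 \cdot 49\right)^{2} = \left(\left(4 + 2 \sqrt{3}\right) + 196\right)^{2} = \left(200 + 2 \sqrt{3}\right)^{2}$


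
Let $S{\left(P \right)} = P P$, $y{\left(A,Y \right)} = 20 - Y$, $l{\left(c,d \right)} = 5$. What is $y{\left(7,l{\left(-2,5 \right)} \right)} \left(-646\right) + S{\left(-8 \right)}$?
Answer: $-9626$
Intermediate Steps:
$S{\left(P \right)} = P^{2}$
$y{\left(7,l{\left(-2,5 \right)} \right)} \left(-646\right) + S{\left(-8 \right)} = \left(20 - 5\right) \left(-646\right) + \left(-8\right)^{2} = \left(20 - 5\right) \left(-646\right) + 64 = 15 \left(-646\right) + 64 = -9690 + 64 = -9626$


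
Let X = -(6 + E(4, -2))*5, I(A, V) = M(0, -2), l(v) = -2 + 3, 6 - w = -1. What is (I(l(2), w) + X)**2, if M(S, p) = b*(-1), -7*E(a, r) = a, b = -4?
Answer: 26244/49 ≈ 535.59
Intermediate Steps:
w = 7 (w = 6 - 1*(-1) = 6 + 1 = 7)
E(a, r) = -a/7
l(v) = 1
M(S, p) = 4 (M(S, p) = -4*(-1) = 4)
I(A, V) = 4
X = -190/7 (X = -(6 - 1/7*4)*5 = -(6 - 4/7)*5 = -38*5/7 = -1*190/7 = -190/7 ≈ -27.143)
(I(l(2), w) + X)**2 = (4 - 190/7)**2 = (-162/7)**2 = 26244/49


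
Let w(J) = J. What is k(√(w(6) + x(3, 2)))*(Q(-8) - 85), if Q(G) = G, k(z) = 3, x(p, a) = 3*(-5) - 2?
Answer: -279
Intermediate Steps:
x(p, a) = -17 (x(p, a) = -15 - 2 = -17)
k(√(w(6) + x(3, 2)))*(Q(-8) - 85) = 3*(-8 - 85) = 3*(-93) = -279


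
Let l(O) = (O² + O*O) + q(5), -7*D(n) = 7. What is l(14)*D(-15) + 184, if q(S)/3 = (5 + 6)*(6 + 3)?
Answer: -505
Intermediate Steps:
q(S) = 297 (q(S) = 3*((5 + 6)*(6 + 3)) = 3*(11*9) = 3*99 = 297)
D(n) = -1 (D(n) = -⅐*7 = -1)
l(O) = 297 + 2*O² (l(O) = (O² + O*O) + 297 = (O² + O²) + 297 = 2*O² + 297 = 297 + 2*O²)
l(14)*D(-15) + 184 = (297 + 2*14²)*(-1) + 184 = (297 + 2*196)*(-1) + 184 = (297 + 392)*(-1) + 184 = 689*(-1) + 184 = -689 + 184 = -505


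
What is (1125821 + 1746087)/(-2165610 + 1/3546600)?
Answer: -10185508912800/7680552425999 ≈ -1.3261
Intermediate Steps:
(1125821 + 1746087)/(-2165610 + 1/3546600) = 2871908/(-2165610 + 1/3546600) = 2871908/(-7680552425999/3546600) = 2871908*(-3546600/7680552425999) = -10185508912800/7680552425999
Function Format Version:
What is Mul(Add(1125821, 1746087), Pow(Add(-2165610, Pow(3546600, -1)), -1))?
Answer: Rational(-10185508912800, 7680552425999) ≈ -1.3261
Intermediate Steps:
Mul(Add(1125821, 1746087), Pow(Add(-2165610, Pow(3546600, -1)), -1)) = Mul(2871908, Pow(Add(-2165610, Rational(1, 3546600)), -1)) = Mul(2871908, Pow(Rational(-7680552425999, 3546600), -1)) = Mul(2871908, Rational(-3546600, 7680552425999)) = Rational(-10185508912800, 7680552425999)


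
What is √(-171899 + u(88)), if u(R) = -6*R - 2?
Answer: I*√172429 ≈ 415.25*I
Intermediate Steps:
u(R) = -2 - 6*R
√(-171899 + u(88)) = √(-171899 + (-2 - 6*88)) = √(-171899 + (-2 - 528)) = √(-171899 - 530) = √(-172429) = I*√172429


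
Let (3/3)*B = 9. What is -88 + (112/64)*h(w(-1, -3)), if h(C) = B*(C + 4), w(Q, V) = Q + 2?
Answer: -37/4 ≈ -9.2500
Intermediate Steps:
B = 9
w(Q, V) = 2 + Q
h(C) = 36 + 9*C (h(C) = 9*(C + 4) = 9*(4 + C) = 36 + 9*C)
-88 + (112/64)*h(w(-1, -3)) = -88 + (112/64)*(36 + 9*(2 - 1)) = -88 + (112*(1/64))*(36 + 9*1) = -88 + 7*(36 + 9)/4 = -88 + (7/4)*45 = -88 + 315/4 = -37/4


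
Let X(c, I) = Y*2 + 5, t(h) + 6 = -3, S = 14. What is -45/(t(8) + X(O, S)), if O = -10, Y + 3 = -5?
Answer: 9/4 ≈ 2.2500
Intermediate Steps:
Y = -8 (Y = -3 - 5 = -8)
t(h) = -9 (t(h) = -6 - 3 = -9)
X(c, I) = -11 (X(c, I) = -8*2 + 5 = -16 + 5 = -11)
-45/(t(8) + X(O, S)) = -45/(-9 - 11) = -45/(-20) = -1/20*(-45) = 9/4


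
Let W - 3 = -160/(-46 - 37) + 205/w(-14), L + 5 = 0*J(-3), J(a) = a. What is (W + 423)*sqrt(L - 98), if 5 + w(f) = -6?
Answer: 373683*I*sqrt(103)/913 ≈ 4153.9*I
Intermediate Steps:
w(f) = -11 (w(f) = -5 - 6 = -11)
L = -5 (L = -5 + 0*(-3) = -5 + 0 = -5)
W = -12516/913 (W = 3 + (-160/(-46 - 37) + 205/(-11)) = 3 + (-160/(-83) + 205*(-1/11)) = 3 + (-160*(-1/83) - 205/11) = 3 + (160/83 - 205/11) = 3 - 15255/913 = -12516/913 ≈ -13.709)
(W + 423)*sqrt(L - 98) = (-12516/913 + 423)*sqrt(-5 - 98) = 373683*sqrt(-103)/913 = 373683*(I*sqrt(103))/913 = 373683*I*sqrt(103)/913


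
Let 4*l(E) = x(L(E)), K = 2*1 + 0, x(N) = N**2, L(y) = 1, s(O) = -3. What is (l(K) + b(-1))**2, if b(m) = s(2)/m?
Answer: 169/16 ≈ 10.563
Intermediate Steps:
b(m) = -3/m
K = 2 (K = 2 + 0 = 2)
l(E) = 1/4 (l(E) = (1/4)*1**2 = (1/4)*1 = 1/4)
(l(K) + b(-1))**2 = (1/4 - 3/(-1))**2 = (1/4 - 3*(-1))**2 = (1/4 + 3)**2 = (13/4)**2 = 169/16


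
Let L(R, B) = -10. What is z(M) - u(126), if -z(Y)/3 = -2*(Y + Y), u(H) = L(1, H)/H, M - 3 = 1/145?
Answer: 330341/9135 ≈ 36.162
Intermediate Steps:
M = 436/145 (M = 3 + 1/145 = 436/145 ≈ 3.0069)
u(H) = -10/H
z(Y) = 12*Y (z(Y) = -(-6)*(Y + Y) = -(-6)*2*Y = -(-12)*Y = 12*Y)
z(M) - u(126) = 12*(436/145) - (-10)/126 = 5232/145 - (-10)/126 = 5232/145 - 1*(-5/63) = 5232/145 + 5/63 = 330341/9135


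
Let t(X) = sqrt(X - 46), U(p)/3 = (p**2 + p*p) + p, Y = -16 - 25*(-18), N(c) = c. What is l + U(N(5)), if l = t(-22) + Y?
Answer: 599 + 2*I*sqrt(17) ≈ 599.0 + 8.2462*I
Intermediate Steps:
Y = 434 (Y = -16 + 450 = 434)
U(p) = 3*p + 6*p**2 (U(p) = 3*((p**2 + p*p) + p) = 3*((p**2 + p**2) + p) = 3*(2*p**2 + p) = 3*(p + 2*p**2) = 3*p + 6*p**2)
t(X) = sqrt(-46 + X)
l = 434 + 2*I*sqrt(17) (l = sqrt(-46 - 22) + 434 = sqrt(-68) + 434 = 2*I*sqrt(17) + 434 = 434 + 2*I*sqrt(17) ≈ 434.0 + 8.2462*I)
l + U(N(5)) = (434 + 2*I*sqrt(17)) + 3*5*(1 + 2*5) = (434 + 2*I*sqrt(17)) + 3*5*(1 + 10) = (434 + 2*I*sqrt(17)) + 3*5*11 = (434 + 2*I*sqrt(17)) + 165 = 599 + 2*I*sqrt(17)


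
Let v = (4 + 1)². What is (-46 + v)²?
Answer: 441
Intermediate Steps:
v = 25 (v = 5² = 25)
(-46 + v)² = (-46 + 25)² = (-21)² = 441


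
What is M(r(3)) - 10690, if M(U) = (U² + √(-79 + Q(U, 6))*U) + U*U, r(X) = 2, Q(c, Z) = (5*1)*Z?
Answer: -10682 + 14*I ≈ -10682.0 + 14.0*I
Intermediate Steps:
Q(c, Z) = 5*Z
M(U) = 2*U² + 7*I*U (M(U) = (U² + √(-79 + 5*6)*U) + U*U = (U² + √(-79 + 30)*U) + U² = (U² + √(-49)*U) + U² = (U² + (7*I)*U) + U² = (U² + 7*I*U) + U² = 2*U² + 7*I*U)
M(r(3)) - 10690 = 2*(2*2 + 7*I) - 10690 = 2*(4 + 7*I) - 10690 = (8 + 14*I) - 10690 = -10682 + 14*I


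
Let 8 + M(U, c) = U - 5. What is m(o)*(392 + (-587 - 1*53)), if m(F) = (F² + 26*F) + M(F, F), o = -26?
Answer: 9672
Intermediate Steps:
M(U, c) = -13 + U (M(U, c) = -8 + (U - 5) = -8 + (-5 + U) = -13 + U)
m(F) = -13 + F² + 27*F (m(F) = (F² + 26*F) + (-13 + F) = -13 + F² + 27*F)
m(o)*(392 + (-587 - 1*53)) = (-13 + (-26)² + 27*(-26))*(392 + (-587 - 1*53)) = (-13 + 676 - 702)*(392 + (-587 - 53)) = -39*(392 - 640) = -39*(-248) = 9672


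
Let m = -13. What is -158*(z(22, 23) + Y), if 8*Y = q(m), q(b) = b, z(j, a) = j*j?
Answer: -304861/4 ≈ -76215.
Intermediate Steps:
z(j, a) = j²
Y = -13/8 (Y = (⅛)*(-13) = -13/8 ≈ -1.6250)
-158*(z(22, 23) + Y) = -158*(22² - 13/8) = -158*(484 - 13/8) = -158*3859/8 = -304861/4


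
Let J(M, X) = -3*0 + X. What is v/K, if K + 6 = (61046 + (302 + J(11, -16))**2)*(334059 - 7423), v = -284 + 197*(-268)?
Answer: -26540/23328669753 ≈ -1.1377e-6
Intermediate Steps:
v = -53080 (v = -284 - 52796 = -53080)
J(M, X) = X (J(M, X) = 0 + X = X)
K = 46657339506 (K = -6 + (61046 + (302 - 16)**2)*(334059 - 7423) = -6 + (61046 + 286**2)*326636 = -6 + (61046 + 81796)*326636 = -6 + 142842*326636 = -6 + 46657339512 = 46657339506)
v/K = -53080/46657339506 = -53080*1/46657339506 = -26540/23328669753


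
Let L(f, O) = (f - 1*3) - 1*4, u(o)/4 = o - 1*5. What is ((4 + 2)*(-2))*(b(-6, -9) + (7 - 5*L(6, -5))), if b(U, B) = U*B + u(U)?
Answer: -264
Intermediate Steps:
u(o) = -20 + 4*o (u(o) = 4*(o - 1*5) = 4*(o - 5) = 4*(-5 + o) = -20 + 4*o)
L(f, O) = -7 + f (L(f, O) = (f - 3) - 4 = (-3 + f) - 4 = -7 + f)
b(U, B) = -20 + 4*U + B*U (b(U, B) = U*B + (-20 + 4*U) = B*U + (-20 + 4*U) = -20 + 4*U + B*U)
((4 + 2)*(-2))*(b(-6, -9) + (7 - 5*L(6, -5))) = ((4 + 2)*(-2))*((-20 + 4*(-6) - 9*(-6)) + (7 - 5*(-7 + 6))) = (6*(-2))*((-20 - 24 + 54) + (7 - 5*(-1))) = -12*(10 + (7 + 5)) = -12*(10 + 12) = -12*22 = -264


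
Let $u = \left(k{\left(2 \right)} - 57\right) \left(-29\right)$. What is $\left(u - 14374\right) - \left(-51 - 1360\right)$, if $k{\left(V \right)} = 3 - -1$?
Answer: $-11426$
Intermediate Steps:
$k{\left(V \right)} = 4$ ($k{\left(V \right)} = 3 + 1 = 4$)
$u = 1537$ ($u = \left(4 - 57\right) \left(-29\right) = \left(-53\right) \left(-29\right) = 1537$)
$\left(u - 14374\right) - \left(-51 - 1360\right) = \left(1537 - 14374\right) - \left(-51 - 1360\right) = -12837 - \left(-51 - 1360\right) = -12837 - -1411 = -12837 + 1411 = -11426$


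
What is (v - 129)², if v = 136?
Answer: 49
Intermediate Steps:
(v - 129)² = (136 - 129)² = 7² = 49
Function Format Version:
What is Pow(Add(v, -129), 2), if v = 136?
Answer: 49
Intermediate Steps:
Pow(Add(v, -129), 2) = Pow(Add(136, -129), 2) = Pow(7, 2) = 49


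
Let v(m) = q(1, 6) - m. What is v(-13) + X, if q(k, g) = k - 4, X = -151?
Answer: -141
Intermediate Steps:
q(k, g) = -4 + k
v(m) = -3 - m (v(m) = (-4 + 1) - m = -3 - m)
v(-13) + X = (-3 - 1*(-13)) - 151 = (-3 + 13) - 151 = 10 - 151 = -141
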